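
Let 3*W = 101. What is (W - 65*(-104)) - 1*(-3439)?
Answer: 30698/3 ≈ 10233.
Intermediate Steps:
W = 101/3 (W = (⅓)*101 = 101/3 ≈ 33.667)
(W - 65*(-104)) - 1*(-3439) = (101/3 - 65*(-104)) - 1*(-3439) = (101/3 + 6760) + 3439 = 20381/3 + 3439 = 30698/3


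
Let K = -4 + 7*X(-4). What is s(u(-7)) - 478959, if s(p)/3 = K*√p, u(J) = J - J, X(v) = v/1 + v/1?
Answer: -478959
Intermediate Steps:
X(v) = 2*v (X(v) = v*1 + v*1 = v + v = 2*v)
u(J) = 0
K = -60 (K = -4 + 7*(2*(-4)) = -4 + 7*(-8) = -4 - 56 = -60)
s(p) = -180*√p (s(p) = 3*(-60*√p) = -180*√p)
s(u(-7)) - 478959 = -180*√0 - 478959 = -180*0 - 478959 = 0 - 478959 = -478959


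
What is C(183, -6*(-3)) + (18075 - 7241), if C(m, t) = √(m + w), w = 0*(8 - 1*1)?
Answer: 10834 + √183 ≈ 10848.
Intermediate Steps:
w = 0 (w = 0*(8 - 1) = 0*7 = 0)
C(m, t) = √m (C(m, t) = √(m + 0) = √m)
C(183, -6*(-3)) + (18075 - 7241) = √183 + (18075 - 7241) = √183 + 10834 = 10834 + √183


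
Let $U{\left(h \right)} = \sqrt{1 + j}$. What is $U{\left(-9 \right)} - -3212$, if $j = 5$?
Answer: $3212 + \sqrt{6} \approx 3214.4$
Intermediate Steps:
$U{\left(h \right)} = \sqrt{6}$ ($U{\left(h \right)} = \sqrt{1 + 5} = \sqrt{6}$)
$U{\left(-9 \right)} - -3212 = \sqrt{6} - -3212 = \sqrt{6} + 3212 = 3212 + \sqrt{6}$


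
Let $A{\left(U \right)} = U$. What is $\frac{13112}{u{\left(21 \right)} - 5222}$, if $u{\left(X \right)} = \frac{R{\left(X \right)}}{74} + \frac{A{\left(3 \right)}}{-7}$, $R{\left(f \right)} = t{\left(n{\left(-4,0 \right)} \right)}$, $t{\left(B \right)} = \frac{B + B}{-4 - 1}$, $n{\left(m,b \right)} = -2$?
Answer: $- \frac{1543640}{614821} \approx -2.5107$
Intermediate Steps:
$t{\left(B \right)} = - \frac{2 B}{5}$ ($t{\left(B \right)} = \frac{2 B}{-5} = 2 B \left(- \frac{1}{5}\right) = - \frac{2 B}{5}$)
$R{\left(f \right)} = \frac{4}{5}$ ($R{\left(f \right)} = \left(- \frac{2}{5}\right) \left(-2\right) = \frac{4}{5}$)
$u{\left(X \right)} = - \frac{541}{1295}$ ($u{\left(X \right)} = \frac{4}{5 \cdot 74} + \frac{3}{-7} = \frac{4}{5} \cdot \frac{1}{74} + 3 \left(- \frac{1}{7}\right) = \frac{2}{185} - \frac{3}{7} = - \frac{541}{1295}$)
$\frac{13112}{u{\left(21 \right)} - 5222} = \frac{13112}{- \frac{541}{1295} - 5222} = \frac{13112}{- \frac{6763031}{1295}} = 13112 \left(- \frac{1295}{6763031}\right) = - \frac{1543640}{614821}$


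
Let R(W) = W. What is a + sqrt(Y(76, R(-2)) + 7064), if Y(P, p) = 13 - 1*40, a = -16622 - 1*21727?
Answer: -38349 + sqrt(7037) ≈ -38265.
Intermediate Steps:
a = -38349 (a = -16622 - 21727 = -38349)
Y(P, p) = -27 (Y(P, p) = 13 - 40 = -27)
a + sqrt(Y(76, R(-2)) + 7064) = -38349 + sqrt(-27 + 7064) = -38349 + sqrt(7037)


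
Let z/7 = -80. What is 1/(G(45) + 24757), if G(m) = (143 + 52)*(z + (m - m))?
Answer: -1/84443 ≈ -1.1842e-5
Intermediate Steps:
z = -560 (z = 7*(-80) = -560)
G(m) = -109200 (G(m) = (143 + 52)*(-560 + (m - m)) = 195*(-560 + 0) = 195*(-560) = -109200)
1/(G(45) + 24757) = 1/(-109200 + 24757) = 1/(-84443) = -1/84443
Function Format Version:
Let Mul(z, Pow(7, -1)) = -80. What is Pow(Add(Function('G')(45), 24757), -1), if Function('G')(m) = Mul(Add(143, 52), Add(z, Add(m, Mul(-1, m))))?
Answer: Rational(-1, 84443) ≈ -1.1842e-5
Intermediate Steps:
z = -560 (z = Mul(7, -80) = -560)
Function('G')(m) = -109200 (Function('G')(m) = Mul(Add(143, 52), Add(-560, Add(m, Mul(-1, m)))) = Mul(195, Add(-560, 0)) = Mul(195, -560) = -109200)
Pow(Add(Function('G')(45), 24757), -1) = Pow(Add(-109200, 24757), -1) = Pow(-84443, -1) = Rational(-1, 84443)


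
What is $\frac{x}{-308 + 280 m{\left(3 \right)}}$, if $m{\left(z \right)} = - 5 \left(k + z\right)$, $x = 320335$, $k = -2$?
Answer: $- \frac{320335}{1708} \approx -187.55$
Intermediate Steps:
$m{\left(z \right)} = 10 - 5 z$ ($m{\left(z \right)} = - 5 \left(-2 + z\right) = 10 - 5 z$)
$\frac{x}{-308 + 280 m{\left(3 \right)}} = \frac{320335}{-308 + 280 \left(10 - 15\right)} = \frac{320335}{-308 + 280 \left(-5\right)} = \frac{320335}{-308 - 1400} = \frac{320335}{-1708} = 320335 \left(- \frac{1}{1708}\right) = - \frac{320335}{1708}$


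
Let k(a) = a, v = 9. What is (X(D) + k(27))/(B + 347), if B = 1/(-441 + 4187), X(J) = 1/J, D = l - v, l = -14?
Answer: 2322520/29896849 ≈ 0.077684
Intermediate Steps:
D = -23 (D = -14 - 1*9 = -14 - 9 = -23)
B = 1/3746 ≈ 0.00026695
(X(D) + k(27))/(B + 347) = (1/(-23) + 27)/(1/3746 + 347) = (-1/23 + 27)/(1299863/3746) = (620/23)*(3746/1299863) = 2322520/29896849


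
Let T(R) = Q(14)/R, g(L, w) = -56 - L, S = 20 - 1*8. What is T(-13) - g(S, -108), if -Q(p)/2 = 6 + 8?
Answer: 912/13 ≈ 70.154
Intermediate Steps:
S = 12 (S = 20 - 8 = 12)
Q(p) = -28 (Q(p) = -2*(6 + 8) = -2*14 = -28)
T(R) = -28/R
T(-13) - g(S, -108) = -28/(-13) - (-56 - 1*12) = -28*(-1/13) - (-56 - 12) = 28/13 - 1*(-68) = 28/13 + 68 = 912/13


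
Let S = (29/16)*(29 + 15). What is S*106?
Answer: 16907/2 ≈ 8453.5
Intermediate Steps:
S = 319/4 (S = (29*(1/16))*44 = (29/16)*44 = 319/4 ≈ 79.750)
S*106 = (319/4)*106 = 16907/2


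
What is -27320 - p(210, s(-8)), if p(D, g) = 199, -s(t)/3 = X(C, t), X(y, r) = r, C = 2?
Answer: -27519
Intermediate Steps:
s(t) = -3*t
-27320 - p(210, s(-8)) = -27320 - 1*199 = -27320 - 199 = -27519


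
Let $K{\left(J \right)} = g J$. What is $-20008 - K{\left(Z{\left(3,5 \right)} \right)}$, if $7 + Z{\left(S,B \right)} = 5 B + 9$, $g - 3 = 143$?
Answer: $-23950$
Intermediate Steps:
$g = 146$ ($g = 3 + 143 = 146$)
$Z{\left(S,B \right)} = 2 + 5 B$ ($Z{\left(S,B \right)} = -7 + \left(5 B + 9\right) = -7 + \left(9 + 5 B\right) = 2 + 5 B$)
$K{\left(J \right)} = 146 J$
$-20008 - K{\left(Z{\left(3,5 \right)} \right)} = -20008 - 146 \left(2 + 5 \cdot 5\right) = -20008 - 146 \left(2 + 25\right) = -20008 - 146 \cdot 27 = -20008 - 3942 = -23950$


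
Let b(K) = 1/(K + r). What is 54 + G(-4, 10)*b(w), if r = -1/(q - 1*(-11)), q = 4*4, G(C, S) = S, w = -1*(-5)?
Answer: 3753/67 ≈ 56.015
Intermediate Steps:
w = 5
q = 16
r = -1/27 (r = -1/(16 - 1*(-11)) = -1/(16 + 11) = -1/27 ≈ -0.037037)
b(K) = 1/(-1/27 + K) (b(K) = 1/(K - 1/27) = 1/(-1/27 + K))
54 + G(-4, 10)*b(w) = 54 + 10*(27/(-1 + 27*5)) = 54 + 10*(27/(-1 + 135)) = 54 + 10*(27/134) = 54 + 135/67 = 3753/67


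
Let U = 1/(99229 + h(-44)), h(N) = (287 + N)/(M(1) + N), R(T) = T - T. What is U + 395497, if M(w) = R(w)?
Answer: 1726673854045/4365833 ≈ 3.9550e+5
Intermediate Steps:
R(T) = 0
M(w) = 0
h(N) = (287 + N)/N (h(N) = (287 + N)/(0 + N) = (287 + N)/N)
U = 44/4365833 (U = 1/(99229 + (287 - 44)/(-44)) = 1/(99229 - 1/44*243) = 1/(99229 - 243/44) = 1/(4365833/44) = 44/4365833 ≈ 1.0078e-5)
U + 395497 = 44/4365833 + 395497 = 1726673854045/4365833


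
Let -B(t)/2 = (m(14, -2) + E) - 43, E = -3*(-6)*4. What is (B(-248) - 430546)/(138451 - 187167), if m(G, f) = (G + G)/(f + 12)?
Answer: 538262/60895 ≈ 8.8392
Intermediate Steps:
m(G, f) = 2*G/(12 + f) (m(G, f) = (2*G)/(12 + f) = 2*G/(12 + f))
E = 72 (E = 18*4 = 72)
B(t) = -318/5 (B(t) = -2*((2*14/(12 - 2) + 72) - 43) = -2*((2*14/10 + 72) - 43) = -2*((2*14*(⅒) + 72) - 43) = -2*((14/5 + 72) - 43) = -2*(374/5 - 43) = -2*159/5 = -318/5)
(B(-248) - 430546)/(138451 - 187167) = (-318/5 - 430546)/(138451 - 187167) = -2153048/5/(-48716) = -2153048/5*(-1/48716) = 538262/60895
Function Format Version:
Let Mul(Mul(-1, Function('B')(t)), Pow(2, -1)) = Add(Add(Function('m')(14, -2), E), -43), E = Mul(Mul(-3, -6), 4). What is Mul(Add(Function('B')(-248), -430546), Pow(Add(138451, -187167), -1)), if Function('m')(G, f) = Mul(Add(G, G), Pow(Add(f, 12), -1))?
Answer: Rational(538262, 60895) ≈ 8.8392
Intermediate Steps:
Function('m')(G, f) = Mul(2, G, Pow(Add(12, f), -1)) (Function('m')(G, f) = Mul(Mul(2, G), Pow(Add(12, f), -1)) = Mul(2, G, Pow(Add(12, f), -1)))
E = 72 (E = Mul(18, 4) = 72)
Function('B')(t) = Rational(-318, 5) (Function('B')(t) = Mul(-2, Add(Add(Mul(2, 14, Pow(Add(12, -2), -1)), 72), -43)) = Mul(-2, Add(Add(Mul(2, 14, Pow(10, -1)), 72), -43)) = Mul(-2, Add(Add(Mul(2, 14, Rational(1, 10)), 72), -43)) = Mul(-2, Add(Add(Rational(14, 5), 72), -43)) = Mul(-2, Add(Rational(374, 5), -43)) = Mul(-2, Rational(159, 5)) = Rational(-318, 5))
Mul(Add(Function('B')(-248), -430546), Pow(Add(138451, -187167), -1)) = Mul(Add(Rational(-318, 5), -430546), Pow(Add(138451, -187167), -1)) = Mul(Rational(-2153048, 5), Pow(-48716, -1)) = Mul(Rational(-2153048, 5), Rational(-1, 48716)) = Rational(538262, 60895)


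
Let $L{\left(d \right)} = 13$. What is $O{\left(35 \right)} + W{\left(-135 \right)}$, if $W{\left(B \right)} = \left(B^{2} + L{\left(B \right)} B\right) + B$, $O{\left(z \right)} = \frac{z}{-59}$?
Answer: $\frac{963730}{59} \approx 16334.0$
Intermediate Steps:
$O{\left(z \right)} = - \frac{z}{59}$ ($O{\left(z \right)} = z \left(- \frac{1}{59}\right) = - \frac{z}{59}$)
$W{\left(B \right)} = B^{2} + 14 B$ ($W{\left(B \right)} = \left(B^{2} + 13 B\right) + B = B^{2} + 14 B$)
$O{\left(35 \right)} + W{\left(-135 \right)} = \left(- \frac{1}{59}\right) 35 - 135 \left(14 - 135\right) = - \frac{35}{59} - -16335 = - \frac{35}{59} + 16335 = \frac{963730}{59}$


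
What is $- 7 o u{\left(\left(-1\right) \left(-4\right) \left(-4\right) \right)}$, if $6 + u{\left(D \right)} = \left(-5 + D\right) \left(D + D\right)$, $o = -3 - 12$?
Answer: $69930$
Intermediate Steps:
$o = -15$ ($o = -3 - 12 = -15$)
$u{\left(D \right)} = -6 + 2 D \left(-5 + D\right)$ ($u{\left(D \right)} = -6 + \left(-5 + D\right) \left(D + D\right) = -6 + \left(-5 + D\right) 2 D = -6 + 2 D \left(-5 + D\right)$)
$- 7 o u{\left(\left(-1\right) \left(-4\right) \left(-4\right) \right)} = \left(-7\right) \left(-15\right) \left(-6 - 10 \left(-1\right) \left(-4\right) \left(-4\right) + 2 \left(\left(-1\right) \left(-4\right) \left(-4\right)\right)^{2}\right) = 105 \left(-6 - 10 \cdot 4 \left(-4\right) + 2 \left(4 \left(-4\right)\right)^{2}\right) = 105 \left(-6 - -160 + 2 \left(-16\right)^{2}\right) = 105 \left(-6 + 160 + 2 \cdot 256\right) = 105 \left(-6 + 160 + 512\right) = 105 \cdot 666 = 69930$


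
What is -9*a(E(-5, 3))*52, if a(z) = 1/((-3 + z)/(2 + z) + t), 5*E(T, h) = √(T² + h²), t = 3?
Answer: 6552/319 - 11700*√34/319 ≈ -193.32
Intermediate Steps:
E(T, h) = √(T² + h²)/5
a(z) = 1/(3 + (-3 + z)/(2 + z)) (a(z) = 1/((-3 + z)/(2 + z) + 3) = 1/(3 + (-3 + z)/(2 + z)))
-9*a(E(-5, 3))*52 = -9*(2 + √((-5)² + 3²)/5)/(3 + 4*(√((-5)² + 3²)/5))*52 = -9*(2 + √(25 + 9)/5)/(3 + 4*(√(25 + 9)/5))*52 = -9*(2 + √34/5)/(3 + 4*(√34/5))*52 = -9*(2 + √34/5)/(3 + 4*√34/5)*52 = -468*(2 + √34/5)/(3 + 4*√34/5)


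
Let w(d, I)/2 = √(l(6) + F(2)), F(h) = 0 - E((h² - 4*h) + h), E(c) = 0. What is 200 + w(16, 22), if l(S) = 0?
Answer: 200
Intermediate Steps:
F(h) = 0 (F(h) = 0 - 1*0 = 0 + 0 = 0)
w(d, I) = 0 (w(d, I) = 2*√(0 + 0) = 2*√0 = 2*0 = 0)
200 + w(16, 22) = 200 + 0 = 200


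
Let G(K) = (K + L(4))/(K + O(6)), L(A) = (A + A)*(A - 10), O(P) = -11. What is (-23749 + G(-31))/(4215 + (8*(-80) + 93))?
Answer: -997379/154056 ≈ -6.4741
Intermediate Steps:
L(A) = 2*A*(-10 + A) (L(A) = (2*A)*(-10 + A) = 2*A*(-10 + A))
G(K) = (-48 + K)/(-11 + K) (G(K) = (K + 2*4*(-10 + 4))/(K - 11) = (K + 2*4*(-6))/(-11 + K) = (K - 48)/(-11 + K) = (-48 + K)/(-11 + K))
(-23749 + G(-31))/(4215 + (8*(-80) + 93)) = (-23749 + (-48 - 31)/(-11 - 31))/(4215 + (8*(-80) + 93)) = (-23749 - 79/(-42))/(4215 + (-640 + 93)) = (-23749 - 1/42*(-79))/(4215 - 547) = (-23749 + 79/42)/3668 = -997379/42*1/3668 = -997379/154056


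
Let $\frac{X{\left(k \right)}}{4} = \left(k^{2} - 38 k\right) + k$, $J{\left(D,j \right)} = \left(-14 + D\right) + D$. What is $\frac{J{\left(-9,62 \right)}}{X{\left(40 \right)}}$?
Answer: $- \frac{1}{15} \approx -0.066667$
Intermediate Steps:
$J{\left(D,j \right)} = -14 + 2 D$
$X{\left(k \right)} = - 148 k + 4 k^{2}$ ($X{\left(k \right)} = 4 \left(\left(k^{2} - 38 k\right) + k\right) = 4 \left(k^{2} - 37 k\right) = - 148 k + 4 k^{2}$)
$\frac{J{\left(-9,62 \right)}}{X{\left(40 \right)}} = \frac{-14 + 2 \left(-9\right)}{4 \cdot 40 \left(-37 + 40\right)} = \frac{-14 - 18}{4 \cdot 40 \cdot 3} = - \frac{32}{480} = \left(-32\right) \frac{1}{480} = - \frac{1}{15}$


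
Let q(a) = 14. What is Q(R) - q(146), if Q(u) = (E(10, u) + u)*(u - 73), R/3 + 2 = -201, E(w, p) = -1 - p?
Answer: 668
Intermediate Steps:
R = -609 (R = -6 + 3*(-201) = -6 - 603 = -609)
Q(u) = 73 - u (Q(u) = ((-1 - u) + u)*(u - 73) = -(-73 + u) = 73 - u)
Q(R) - q(146) = (73 - 1*(-609)) - 1*14 = (73 + 609) - 14 = 682 - 14 = 668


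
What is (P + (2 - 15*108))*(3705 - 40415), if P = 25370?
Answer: -871935920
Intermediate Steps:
(P + (2 - 15*108))*(3705 - 40415) = (25370 + (2 - 15*108))*(3705 - 40415) = (25370 + (2 - 1620))*(-36710) = (25370 - 1618)*(-36710) = 23752*(-36710) = -871935920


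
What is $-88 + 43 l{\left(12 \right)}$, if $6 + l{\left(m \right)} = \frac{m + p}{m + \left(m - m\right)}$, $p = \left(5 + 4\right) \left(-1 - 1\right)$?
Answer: $- \frac{735}{2} \approx -367.5$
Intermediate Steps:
$p = -18$ ($p = 9 \left(-2\right) = -18$)
$l{\left(m \right)} = -6 + \frac{-18 + m}{m}$ ($l{\left(m \right)} = -6 + \frac{m - 18}{m + \left(m - m\right)} = -6 + \frac{-18 + m}{m + 0} = -6 + \frac{-18 + m}{m}$)
$-88 + 43 l{\left(12 \right)} = -88 + 43 \left(-5 - \frac{18}{12}\right) = -88 + 43 \left(-5 - \frac{3}{2}\right) = -88 + 43 \left(- \frac{13}{2}\right) = -88 - \frac{559}{2} = - \frac{735}{2}$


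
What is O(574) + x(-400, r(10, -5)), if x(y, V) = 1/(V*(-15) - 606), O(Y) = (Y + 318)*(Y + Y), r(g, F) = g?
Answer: 774156095/756 ≈ 1.0240e+6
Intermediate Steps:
O(Y) = 2*Y*(318 + Y) (O(Y) = (318 + Y)*(2*Y) = 2*Y*(318 + Y))
x(y, V) = 1/(-606 - 15*V) (x(y, V) = 1/(-15*V - 606) = 1/(-606 - 15*V))
O(574) + x(-400, r(10, -5)) = 2*574*(318 + 574) - 1/(606 + 15*10) = 2*574*892 - 1/(606 + 150) = 1024016 - 1/756 = 774156095/756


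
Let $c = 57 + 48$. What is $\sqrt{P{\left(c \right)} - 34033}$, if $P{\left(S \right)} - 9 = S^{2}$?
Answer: $i \sqrt{22999} \approx 151.65 i$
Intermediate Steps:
$c = 105$
$P{\left(S \right)} = 9 + S^{2}$
$\sqrt{P{\left(c \right)} - 34033} = \sqrt{\left(9 + 105^{2}\right) - 34033} = \sqrt{\left(9 + 11025\right) - 34033} = \sqrt{11034 - 34033} = \sqrt{-22999} = i \sqrt{22999}$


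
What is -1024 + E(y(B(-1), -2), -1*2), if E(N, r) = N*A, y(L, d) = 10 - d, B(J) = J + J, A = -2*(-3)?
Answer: -952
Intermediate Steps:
A = 6
B(J) = 2*J
E(N, r) = 6*N (E(N, r) = N*6 = 6*N)
-1024 + E(y(B(-1), -2), -1*2) = -1024 + 6*(10 - 1*(-2)) = -1024 + 6*(10 + 2) = -1024 + 6*12 = -1024 + 72 = -952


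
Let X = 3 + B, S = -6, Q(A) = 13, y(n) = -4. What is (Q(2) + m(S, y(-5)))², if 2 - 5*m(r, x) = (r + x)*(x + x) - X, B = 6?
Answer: 16/25 ≈ 0.64000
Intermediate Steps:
X = 9 (X = 3 + 6 = 9)
m(r, x) = 11/5 - 2*x*(r + x)/5 (m(r, x) = ⅖ - ((r + x)*(x + x) - 1*9)/5 = ⅖ - ((r + x)*(2*x) - 9)/5 = ⅖ - (2*x*(r + x) - 9)/5 = ⅖ - (-9 + 2*x*(r + x))/5 = ⅖ + (9/5 - 2*x*(r + x)/5) = 11/5 - 2*x*(r + x)/5)
(Q(2) + m(S, y(-5)))² = (13 + (11/5 - ⅖*(-4)² - ⅖*(-6)*(-4)))² = (13 + (11/5 - ⅖*16 - 48/5))² = (13 + (11/5 - 32/5 - 48/5))² = (13 - 69/5)² = (-⅘)² = 16/25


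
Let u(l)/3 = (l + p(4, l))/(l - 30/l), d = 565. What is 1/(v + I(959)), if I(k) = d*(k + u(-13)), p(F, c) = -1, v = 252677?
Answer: 139/110745658 ≈ 1.2551e-6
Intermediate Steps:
u(l) = 3*(-1 + l)/(l - 30/l) (u(l) = 3*((l - 1)/(l - 30/l)) = 3*((-1 + l)/(l - 30/l)) = 3*(-1 + l)/(l - 30/l))
I(k) = 308490/139 + 565*k (I(k) = 565*(k + 3*(-13)*(-1 - 13)/(-30 + (-13)**2)) = 565*(k + 3*(-13)*(-14)/(-30 + 169)) = 565*(k + 3*(-13)*(-14)/139) = 565*(k + 3*(-13)*(1/139)*(-14)) = 565*(k + 546/139) = 565*(546/139 + k) = 308490/139 + 565*k)
1/(v + I(959)) = 1/(252677 + (308490/139 + 565*959)) = 1/(252677 + (308490/139 + 541835)) = 1/(252677 + 75623555/139) = 1/(110745658/139) = 139/110745658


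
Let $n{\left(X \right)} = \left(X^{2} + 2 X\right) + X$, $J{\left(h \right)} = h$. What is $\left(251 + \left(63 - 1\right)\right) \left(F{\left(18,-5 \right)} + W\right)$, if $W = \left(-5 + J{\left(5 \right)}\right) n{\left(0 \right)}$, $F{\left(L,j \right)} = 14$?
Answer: $4382$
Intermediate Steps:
$n{\left(X \right)} = X^{2} + 3 X$
$W = 0$ ($W = \left(-5 + 5\right) 0 \left(3 + 0\right) = 0 \cdot 0 \cdot 3 = 0 \cdot 0 = 0$)
$\left(251 + \left(63 - 1\right)\right) \left(F{\left(18,-5 \right)} + W\right) = \left(251 + \left(63 - 1\right)\right) \left(14 + 0\right) = \left(251 + \left(63 - 1\right)\right) 14 = \left(251 + 62\right) 14 = 313 \cdot 14 = 4382$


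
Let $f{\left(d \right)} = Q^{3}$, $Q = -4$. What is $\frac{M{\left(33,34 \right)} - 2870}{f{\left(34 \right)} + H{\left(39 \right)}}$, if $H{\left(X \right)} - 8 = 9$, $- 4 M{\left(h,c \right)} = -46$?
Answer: $\frac{5717}{94} \approx 60.819$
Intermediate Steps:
$M{\left(h,c \right)} = \frac{23}{2}$ ($M{\left(h,c \right)} = \left(- \frac{1}{4}\right) \left(-46\right) = \frac{23}{2}$)
$H{\left(X \right)} = 17$ ($H{\left(X \right)} = 8 + 9 = 17$)
$f{\left(d \right)} = -64$ ($f{\left(d \right)} = \left(-4\right)^{3} = -64$)
$\frac{M{\left(33,34 \right)} - 2870}{f{\left(34 \right)} + H{\left(39 \right)}} = \frac{\frac{23}{2} - 2870}{-64 + 17} = - \frac{5717}{2 \left(-47\right)} = \left(- \frac{5717}{2}\right) \left(- \frac{1}{47}\right) = \frac{5717}{94}$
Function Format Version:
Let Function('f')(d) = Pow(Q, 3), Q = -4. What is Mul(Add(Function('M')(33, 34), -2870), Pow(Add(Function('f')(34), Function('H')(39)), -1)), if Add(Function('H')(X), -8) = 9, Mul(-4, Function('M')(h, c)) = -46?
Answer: Rational(5717, 94) ≈ 60.819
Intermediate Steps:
Function('M')(h, c) = Rational(23, 2) (Function('M')(h, c) = Mul(Rational(-1, 4), -46) = Rational(23, 2))
Function('H')(X) = 17 (Function('H')(X) = Add(8, 9) = 17)
Function('f')(d) = -64 (Function('f')(d) = Pow(-4, 3) = -64)
Mul(Add(Function('M')(33, 34), -2870), Pow(Add(Function('f')(34), Function('H')(39)), -1)) = Mul(Add(Rational(23, 2), -2870), Pow(Add(-64, 17), -1)) = Mul(Rational(-5717, 2), Pow(-47, -1)) = Mul(Rational(-5717, 2), Rational(-1, 47)) = Rational(5717, 94)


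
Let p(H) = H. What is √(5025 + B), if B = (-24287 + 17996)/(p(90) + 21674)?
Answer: √595015838769/10882 ≈ 70.885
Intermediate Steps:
B = -6291/21764 (B = (-24287 + 17996)/(90 + 21674) = -6291/21764 ≈ -0.28906)
√(5025 + B) = √(5025 - 6291/21764) = √(109357809/21764) = √595015838769/10882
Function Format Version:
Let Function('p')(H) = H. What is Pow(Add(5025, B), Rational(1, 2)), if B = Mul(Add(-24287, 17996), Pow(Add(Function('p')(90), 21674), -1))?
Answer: Mul(Rational(1, 10882), Pow(595015838769, Rational(1, 2))) ≈ 70.885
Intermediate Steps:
B = Rational(-6291, 21764) (B = Mul(Add(-24287, 17996), Pow(Add(90, 21674), -1)) = Mul(-6291, Pow(21764, -1)) = Mul(-6291, Rational(1, 21764)) = Rational(-6291, 21764) ≈ -0.28906)
Pow(Add(5025, B), Rational(1, 2)) = Pow(Add(5025, Rational(-6291, 21764)), Rational(1, 2)) = Pow(Rational(109357809, 21764), Rational(1, 2)) = Mul(Rational(1, 10882), Pow(595015838769, Rational(1, 2)))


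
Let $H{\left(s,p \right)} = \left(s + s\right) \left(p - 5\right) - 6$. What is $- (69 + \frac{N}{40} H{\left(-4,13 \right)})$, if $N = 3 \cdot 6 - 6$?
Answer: $-48$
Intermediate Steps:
$N = 12$ ($N = 18 - 6 = 12$)
$H{\left(s,p \right)} = -6 + 2 s \left(-5 + p\right)$ ($H{\left(s,p \right)} = 2 s \left(-5 + p\right) - 6 = -6 + 2 s \left(-5 + p\right)$)
$- (69 + \frac{N}{40} H{\left(-4,13 \right)}) = - (69 + \frac{12}{40} \left(-6 - -40 + 2 \cdot 13 \left(-4\right)\right)) = - (69 + 12 \cdot \frac{1}{40} \left(-6 + 40 - 104\right)) = - (69 + \frac{3}{10} \left(-70\right)) = - (69 - 21) = \left(-1\right) 48 = -48$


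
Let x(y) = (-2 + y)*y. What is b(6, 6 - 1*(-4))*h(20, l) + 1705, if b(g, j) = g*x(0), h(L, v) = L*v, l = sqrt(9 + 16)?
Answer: 1705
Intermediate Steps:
l = 5 (l = sqrt(25) = 5)
x(y) = y*(-2 + y)
b(g, j) = 0 (b(g, j) = g*(0*(-2 + 0)) = g*(0*(-2)) = g*0 = 0)
b(6, 6 - 1*(-4))*h(20, l) + 1705 = 0*(20*5) + 1705 = 0*100 + 1705 = 0 + 1705 = 1705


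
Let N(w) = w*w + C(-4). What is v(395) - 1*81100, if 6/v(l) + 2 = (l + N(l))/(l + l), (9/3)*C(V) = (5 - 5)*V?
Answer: -7947797/98 ≈ -81100.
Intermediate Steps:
C(V) = 0 (C(V) = ((5 - 5)*V)/3 = (0*V)/3 = (⅓)*0 = 0)
N(w) = w² (N(w) = w*w + 0 = w² + 0 = w²)
v(l) = 6/(-2 + (l + l²)/(2*l)) (v(l) = 6/(-2 + (l + l²)/(l + l)) = 6/(-2 + (l + l²)/((2*l))) = 6/(-2 + (l + l²)*(1/(2*l))) = 6/(-2 + (l + l²)/(2*l)))
v(395) - 1*81100 = 12/(-3 + 395) - 1*81100 = 12/392 - 81100 = 12*(1/392) - 81100 = 3/98 - 81100 = -7947797/98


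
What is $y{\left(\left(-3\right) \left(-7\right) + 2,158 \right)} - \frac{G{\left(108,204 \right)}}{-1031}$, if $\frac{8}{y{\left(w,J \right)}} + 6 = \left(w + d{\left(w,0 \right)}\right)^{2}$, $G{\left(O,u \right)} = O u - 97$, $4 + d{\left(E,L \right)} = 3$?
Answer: $\frac{5246589}{246409} \approx 21.292$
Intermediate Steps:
$d{\left(E,L \right)} = -1$ ($d{\left(E,L \right)} = -4 + 3 = -1$)
$G{\left(O,u \right)} = -97 + O u$
$y{\left(w,J \right)} = \frac{8}{-6 + \left(-1 + w\right)^{2}}$ ($y{\left(w,J \right)} = \frac{8}{-6 + \left(w - 1\right)^{2}} = \frac{8}{-6 + \left(-1 + w\right)^{2}}$)
$y{\left(\left(-3\right) \left(-7\right) + 2,158 \right)} - \frac{G{\left(108,204 \right)}}{-1031} = \frac{8}{-6 + \left(-1 + \left(\left(-3\right) \left(-7\right) + 2\right)\right)^{2}} - \frac{-97 + 108 \cdot 204}{-1031} = \frac{8}{-6 + \left(-1 + \left(21 + 2\right)\right)^{2}} - \left(-97 + 22032\right) \left(- \frac{1}{1031}\right) = \frac{8}{-6 + \left(-1 + 23\right)^{2}} - 21935 \left(- \frac{1}{1031}\right) = \frac{8}{-6 + 22^{2}} - - \frac{21935}{1031} = \frac{8}{-6 + 484} + \frac{21935}{1031} = \frac{8}{478} + \frac{21935}{1031} = 8 \cdot \frac{1}{478} + \frac{21935}{1031} = \frac{4}{239} + \frac{21935}{1031} = \frac{5246589}{246409}$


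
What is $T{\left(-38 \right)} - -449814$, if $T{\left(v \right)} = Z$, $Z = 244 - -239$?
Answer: $450297$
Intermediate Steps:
$Z = 483$ ($Z = 244 + 239 = 483$)
$T{\left(v \right)} = 483$
$T{\left(-38 \right)} - -449814 = 483 - -449814 = 483 + 449814 = 450297$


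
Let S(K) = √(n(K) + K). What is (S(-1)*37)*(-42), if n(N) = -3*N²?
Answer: -3108*I ≈ -3108.0*I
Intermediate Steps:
S(K) = √(K - 3*K²) (S(K) = √(-3*K² + K) = √(K - 3*K²))
(S(-1)*37)*(-42) = (√(-(1 - 3*(-1)))*37)*(-42) = (√(-(1 + 3))*37)*(-42) = (√(-1*4)*37)*(-42) = (√(-4)*37)*(-42) = ((2*I)*37)*(-42) = (74*I)*(-42) = -3108*I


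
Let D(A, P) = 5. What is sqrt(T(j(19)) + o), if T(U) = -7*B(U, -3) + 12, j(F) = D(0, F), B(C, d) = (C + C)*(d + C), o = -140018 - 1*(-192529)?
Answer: sqrt(52383) ≈ 228.87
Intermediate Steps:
o = 52511 (o = -140018 + 192529 = 52511)
B(C, d) = 2*C*(C + d) (B(C, d) = (2*C)*(C + d) = 2*C*(C + d))
j(F) = 5
T(U) = 12 - 14*U*(-3 + U) (T(U) = -14*U*(U - 3) + 12 = -14*U*(-3 + U) + 12 = 12 - 14*U*(-3 + U))
sqrt(T(j(19)) + o) = sqrt((12 - 14*5*(-3 + 5)) + 52511) = sqrt((12 - 14*5*2) + 52511) = sqrt((12 - 140) + 52511) = sqrt(-128 + 52511) = sqrt(52383)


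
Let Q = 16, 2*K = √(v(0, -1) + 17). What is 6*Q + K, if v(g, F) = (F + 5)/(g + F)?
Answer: 96 + √13/2 ≈ 97.803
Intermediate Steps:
v(g, F) = (5 + F)/(F + g)
K = √13/2 (K = √((5 - 1)/(-1 + 0) + 17)/2 = √(4/(-1) + 17)/2 = √(-1*4 + 17)/2 = √(-4 + 17)/2 = √13/2 ≈ 1.8028)
6*Q + K = 6*16 + √13/2 = 96 + √13/2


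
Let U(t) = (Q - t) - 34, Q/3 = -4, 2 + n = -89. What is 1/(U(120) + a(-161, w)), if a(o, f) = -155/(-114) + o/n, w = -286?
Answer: -1482/241375 ≈ -0.0061398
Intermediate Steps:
n = -91 (n = -2 - 89 = -91)
Q = -12 (Q = 3*(-4) = -12)
a(o, f) = 155/114 - o/91 (a(o, f) = -155/(-114) + o/(-91) = -155*(-1/114) + o*(-1/91) = 155/114 - o/91)
U(t) = -46 - t (U(t) = (-12 - t) - 34 = -46 - t)
1/(U(120) + a(-161, w)) = 1/((-46 - 1*120) + (155/114 - 1/91*(-161))) = 1/((-46 - 120) + (155/114 + 23/13)) = 1/(-166 + 4637/1482) = 1/(-241375/1482) = -1482/241375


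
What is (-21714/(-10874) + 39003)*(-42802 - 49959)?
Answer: -19671840853848/5437 ≈ -3.6181e+9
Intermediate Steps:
(-21714/(-10874) + 39003)*(-42802 - 49959) = (-21714*(-1/10874) + 39003)*(-92761) = (10857/5437 + 39003)*(-92761) = (212070168/5437)*(-92761) = -19671840853848/5437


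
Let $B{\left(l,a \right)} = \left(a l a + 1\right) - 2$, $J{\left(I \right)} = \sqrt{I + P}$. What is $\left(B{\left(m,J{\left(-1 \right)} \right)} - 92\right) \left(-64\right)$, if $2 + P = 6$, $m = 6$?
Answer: $4800$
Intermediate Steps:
$P = 4$ ($P = -2 + 6 = 4$)
$J{\left(I \right)} = \sqrt{4 + I}$ ($J{\left(I \right)} = \sqrt{I + 4} = \sqrt{4 + I}$)
$B{\left(l,a \right)} = -1 + l a^{2}$ ($B{\left(l,a \right)} = \left(l a^{2} + 1\right) - 2 = \left(1 + l a^{2}\right) - 2 = -1 + l a^{2}$)
$\left(B{\left(m,J{\left(-1 \right)} \right)} - 92\right) \left(-64\right) = \left(\left(-1 + 6 \left(\sqrt{4 - 1}\right)^{2}\right) - 92\right) \left(-64\right) = \left(\left(-1 + 6 \left(\sqrt{3}\right)^{2}\right) - 92\right) \left(-64\right) = \left(\left(-1 + 6 \cdot 3\right) - 92\right) \left(-64\right) = \left(\left(-1 + 18\right) - 92\right) \left(-64\right) = \left(17 - 92\right) \left(-64\right) = \left(-75\right) \left(-64\right) = 4800$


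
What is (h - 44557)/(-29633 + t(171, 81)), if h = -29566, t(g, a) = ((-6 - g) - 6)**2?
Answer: -74123/3856 ≈ -19.223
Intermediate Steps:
t(g, a) = (-12 - g)**2
(h - 44557)/(-29633 + t(171, 81)) = (-29566 - 44557)/(-29633 + (12 + 171)**2) = -74123/(-29633 + 183**2) = -74123/(-29633 + 33489) = -74123/3856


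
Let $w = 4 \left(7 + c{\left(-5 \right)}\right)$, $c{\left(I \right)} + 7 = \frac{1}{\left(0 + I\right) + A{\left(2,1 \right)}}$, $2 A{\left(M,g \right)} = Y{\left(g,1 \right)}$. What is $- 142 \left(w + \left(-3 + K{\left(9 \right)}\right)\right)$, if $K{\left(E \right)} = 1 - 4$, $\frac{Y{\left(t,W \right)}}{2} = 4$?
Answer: $1420$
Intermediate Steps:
$Y{\left(t,W \right)} = 8$ ($Y{\left(t,W \right)} = 2 \cdot 4 = 8$)
$K{\left(E \right)} = -3$
$A{\left(M,g \right)} = 4$ ($A{\left(M,g \right)} = \frac{1}{2} \cdot 8 = 4$)
$c{\left(I \right)} = -7 + \frac{1}{4 + I}$ ($c{\left(I \right)} = -7 + \frac{1}{\left(0 + I\right) + 4} = -7 + \frac{1}{I + 4} = -7 + \frac{1}{4 + I}$)
$w = -4$ ($w = 4 \left(7 + \frac{-27 - -35}{4 - 5}\right) = 4 \left(7 + \frac{-27 + 35}{-1}\right) = 4 \left(7 - 8\right) = 4 \left(-1\right) = -4$)
$- 142 \left(w + \left(-3 + K{\left(9 \right)}\right)\right) = - 142 \left(-4 - 6\right) = \left(-142\right) \left(-10\right) = 1420$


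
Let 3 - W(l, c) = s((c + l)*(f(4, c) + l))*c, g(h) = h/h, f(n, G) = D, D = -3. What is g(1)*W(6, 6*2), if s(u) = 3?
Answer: -33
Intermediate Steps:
f(n, G) = -3
g(h) = 1
W(l, c) = 3 - 3*c
g(1)*W(6, 6*2) = 1*(3 - 18*2) = 1*(3 - 3*12) = 1*(3 - 36) = 1*(-33) = -33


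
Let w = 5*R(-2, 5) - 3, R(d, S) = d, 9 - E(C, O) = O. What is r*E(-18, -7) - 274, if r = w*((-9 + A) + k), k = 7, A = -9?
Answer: 2014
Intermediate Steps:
E(C, O) = 9 - O
w = -13 (w = 5*(-2) - 3 = -10 - 3 = -13)
r = 143 (r = -13*((-9 - 9) + 7) = -13*(-18 + 7) = -13*(-11) = 143)
r*E(-18, -7) - 274 = 143*(9 - 1*(-7)) - 274 = 143*(9 + 7) - 274 = 143*16 - 274 = 2288 - 274 = 2014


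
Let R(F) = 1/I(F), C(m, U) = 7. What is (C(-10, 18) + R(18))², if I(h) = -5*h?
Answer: 395641/8100 ≈ 48.845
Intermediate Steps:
R(F) = -1/(5*F) (R(F) = 1/(-5*F) = -1/(5*F))
(C(-10, 18) + R(18))² = (7 - ⅕/18)² = (7 - ⅕*1/18)² = (7 - 1/90)² = (629/90)² = 395641/8100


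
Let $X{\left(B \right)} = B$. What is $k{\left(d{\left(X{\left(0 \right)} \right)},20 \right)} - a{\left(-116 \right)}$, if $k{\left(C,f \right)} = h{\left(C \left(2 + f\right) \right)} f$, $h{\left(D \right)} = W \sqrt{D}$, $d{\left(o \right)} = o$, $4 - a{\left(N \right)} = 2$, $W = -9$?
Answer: $-2$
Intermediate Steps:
$a{\left(N \right)} = 2$ ($a{\left(N \right)} = 4 - 2 = 2$)
$h{\left(D \right)} = - 9 \sqrt{D}$
$k{\left(C,f \right)} = - 9 f \sqrt{C \left(2 + f\right)}$ ($k{\left(C,f \right)} = - 9 \sqrt{C \left(2 + f\right)} f = - 9 f \sqrt{C \left(2 + f\right)}$)
$k{\left(d{\left(X{\left(0 \right)} \right)},20 \right)} - a{\left(-116 \right)} = \left(-9\right) 20 \sqrt{0 \left(2 + 20\right)} - 2 = \left(-9\right) 20 \sqrt{0 \cdot 22} - 2 = \left(-9\right) 20 \sqrt{0} - 2 = \left(-9\right) 20 \cdot 0 - 2 = 0 - 2 = -2$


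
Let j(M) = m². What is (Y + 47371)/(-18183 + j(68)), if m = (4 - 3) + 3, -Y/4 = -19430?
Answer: -125091/18167 ≈ -6.8856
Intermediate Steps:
Y = 77720 (Y = -4*(-19430) = 77720)
m = 4 (m = 1 + 3 = 4)
j(M) = 16 (j(M) = 4² = 16)
(Y + 47371)/(-18183 + j(68)) = (77720 + 47371)/(-18183 + 16) = 125091/(-18167) = 125091*(-1/18167) = -125091/18167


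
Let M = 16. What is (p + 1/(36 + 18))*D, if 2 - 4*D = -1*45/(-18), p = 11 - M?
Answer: 269/432 ≈ 0.62269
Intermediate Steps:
p = -5 (p = 11 - 1*16 = 11 - 16 = -5)
D = -⅛ (D = ½ - (-1*45)/(4*(-18)) = ½ - (-45)*(-1)/(4*18) = ½ - ¼*5/2 = ½ - 5/8 = -⅛ ≈ -0.12500)
(p + 1/(36 + 18))*D = (-5 + 1/(36 + 18))*(-⅛) = (-5 + 1/54)*(-⅛) = -269/54*(-⅛) = 269/432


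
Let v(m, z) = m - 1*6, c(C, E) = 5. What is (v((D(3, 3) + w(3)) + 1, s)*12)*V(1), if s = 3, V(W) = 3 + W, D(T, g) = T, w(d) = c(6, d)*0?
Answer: -96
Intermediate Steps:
w(d) = 0 (w(d) = 5*0 = 0)
v(m, z) = -6 + m (v(m, z) = m - 6 = -6 + m)
(v((D(3, 3) + w(3)) + 1, s)*12)*V(1) = ((-6 + ((3 + 0) + 1))*12)*(3 + 1) = ((-6 + (3 + 1))*12)*4 = ((-6 + 4)*12)*4 = -2*12*4 = -24*4 = -96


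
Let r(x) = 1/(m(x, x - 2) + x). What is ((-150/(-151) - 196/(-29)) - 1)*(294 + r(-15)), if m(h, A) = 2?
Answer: 112975507/56927 ≈ 1984.6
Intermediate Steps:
r(x) = 1/(2 + x)
((-150/(-151) - 196/(-29)) - 1)*(294 + r(-15)) = ((-150/(-151) - 196/(-29)) - 1)*(294 + 1/(2 - 15)) = ((-150*(-1/151) - 196*(-1/29)) - 1)*(294 + 1/(-13)) = ((150/151 + 196/29) - 1)*(294 - 1/13) = (33946/4379 - 1)*(3821/13) = (29567/4379)*(3821/13) = 112975507/56927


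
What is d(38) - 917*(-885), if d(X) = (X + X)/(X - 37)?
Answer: 811621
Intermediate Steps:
d(X) = 2*X/(-37 + X) (d(X) = (2*X)/(-37 + X) = 2*X/(-37 + X))
d(38) - 917*(-885) = 2*38/(-37 + 38) - 917*(-885) = 2*38/1 + 811545 = 2*38*1 + 811545 = 76 + 811545 = 811621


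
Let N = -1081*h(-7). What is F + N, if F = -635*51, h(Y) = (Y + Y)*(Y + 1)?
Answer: -123189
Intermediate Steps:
h(Y) = 2*Y*(1 + Y) (h(Y) = (2*Y)*(1 + Y) = 2*Y*(1 + Y))
N = -90804 (N = -2162*(-7)*(1 - 7) = -2162*(-7)*(-6) = -1081*84 = -90804)
F = -32385
F + N = -32385 - 90804 = -123189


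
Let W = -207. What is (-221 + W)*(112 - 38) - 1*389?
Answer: -32061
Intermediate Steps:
(-221 + W)*(112 - 38) - 1*389 = (-221 - 207)*(112 - 38) - 1*389 = -428*74 - 389 = -31672 - 389 = -32061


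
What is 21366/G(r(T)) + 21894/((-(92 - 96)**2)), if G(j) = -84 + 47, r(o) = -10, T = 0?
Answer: -575967/296 ≈ -1945.8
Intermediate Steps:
G(j) = -37
21366/G(r(T)) + 21894/((-(92 - 96)**2)) = 21366/(-37) + 21894/((-(92 - 96)**2)) = 21366*(-1/37) + 21894/((-1*(-4)**2)) = -21366/37 + 21894/((-1*16)) = -21366/37 + 21894/(-16) = -21366/37 + 21894*(-1/16) = -21366/37 - 10947/8 = -575967/296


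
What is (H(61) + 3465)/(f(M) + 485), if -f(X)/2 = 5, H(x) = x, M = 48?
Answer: 3526/475 ≈ 7.4232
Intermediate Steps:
f(X) = -10 (f(X) = -2*5 = -10)
(H(61) + 3465)/(f(M) + 485) = (61 + 3465)/(-10 + 485) = 3526/475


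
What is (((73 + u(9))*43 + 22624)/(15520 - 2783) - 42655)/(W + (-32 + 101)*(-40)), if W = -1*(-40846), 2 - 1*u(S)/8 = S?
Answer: -271636690/242550691 ≈ -1.1199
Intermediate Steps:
u(S) = 16 - 8*S
W = 40846
(((73 + u(9))*43 + 22624)/(15520 - 2783) - 42655)/(W + (-32 + 101)*(-40)) = (((73 + (16 - 8*9))*43 + 22624)/(15520 - 2783) - 42655)/(40846 + (-32 + 101)*(-40)) = (((73 + (16 - 72))*43 + 22624)/12737 - 42655)/(40846 + 69*(-40)) = (((73 - 56)*43 + 22624)*(1/12737) - 42655)/(40846 - 2760) = ((17*43 + 22624)*(1/12737) - 42655)/38086 = ((731 + 22624)*(1/12737) - 42655)*(1/38086) = (23355*(1/12737) - 42655)*(1/38086) = (23355/12737 - 42655)*(1/38086) = -543273380/12737*1/38086 = -271636690/242550691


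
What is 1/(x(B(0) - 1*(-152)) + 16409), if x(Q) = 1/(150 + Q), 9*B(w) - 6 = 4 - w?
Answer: 2728/44763761 ≈ 6.0942e-5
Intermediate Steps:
B(w) = 10/9 - w/9 (B(w) = ⅔ + (4 - w)/9 = ⅔ + (4/9 - w/9) = 10/9 - w/9)
1/(x(B(0) - 1*(-152)) + 16409) = 1/(1/(150 + ((10/9 - ⅑*0) - 1*(-152))) + 16409) = 1/(1/(150 + ((10/9 + 0) + 152)) + 16409) = 1/(1/(150 + (10/9 + 152)) + 16409) = 1/(1/(150 + 1378/9) + 16409) = 1/(1/(2728/9) + 16409) = 1/(9/2728 + 16409) = 1/(44763761/2728) = 2728/44763761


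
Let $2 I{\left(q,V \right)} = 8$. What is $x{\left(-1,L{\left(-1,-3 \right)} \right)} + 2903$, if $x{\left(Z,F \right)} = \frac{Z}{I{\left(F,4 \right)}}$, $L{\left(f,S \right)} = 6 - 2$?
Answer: $\frac{11611}{4} \approx 2902.8$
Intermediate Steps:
$I{\left(q,V \right)} = 4$ ($I{\left(q,V \right)} = \frac{1}{2} \cdot 8 = 4$)
$L{\left(f,S \right)} = 4$ ($L{\left(f,S \right)} = 6 - 2 = 4$)
$x{\left(Z,F \right)} = \frac{Z}{4}$
$x{\left(-1,L{\left(-1,-3 \right)} \right)} + 2903 = \frac{1}{4} \left(-1\right) + 2903 = - \frac{1}{4} + 2903 = \frac{11611}{4}$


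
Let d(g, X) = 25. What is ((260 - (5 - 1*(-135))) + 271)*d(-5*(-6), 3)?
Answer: 9775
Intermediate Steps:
((260 - (5 - 1*(-135))) + 271)*d(-5*(-6), 3) = ((260 - (5 - 1*(-135))) + 271)*25 = ((260 - (5 + 135)) + 271)*25 = ((260 - 1*140) + 271)*25 = ((260 - 140) + 271)*25 = (120 + 271)*25 = 391*25 = 9775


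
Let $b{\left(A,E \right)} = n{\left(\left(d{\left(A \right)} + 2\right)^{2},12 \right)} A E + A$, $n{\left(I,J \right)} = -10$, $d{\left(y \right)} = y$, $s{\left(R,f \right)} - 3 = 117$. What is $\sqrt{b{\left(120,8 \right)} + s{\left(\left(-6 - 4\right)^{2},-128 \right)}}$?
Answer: $12 i \sqrt{65} \approx 96.747 i$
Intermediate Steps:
$s{\left(R,f \right)} = 120$ ($s{\left(R,f \right)} = 3 + 117 = 120$)
$b{\left(A,E \right)} = A - 10 A E$ ($b{\left(A,E \right)} = - 10 A E + A = A - 10 A E$)
$\sqrt{b{\left(120,8 \right)} + s{\left(\left(-6 - 4\right)^{2},-128 \right)}} = \sqrt{120 \left(1 - 80\right) + 120} = \sqrt{120 \left(-79\right) + 120} = \sqrt{-9480 + 120} = \sqrt{-9360} = 12 i \sqrt{65}$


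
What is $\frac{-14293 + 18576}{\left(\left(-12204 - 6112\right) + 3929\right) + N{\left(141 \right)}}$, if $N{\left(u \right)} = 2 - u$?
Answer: $- \frac{4283}{14526} \approx -0.29485$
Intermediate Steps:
$\frac{-14293 + 18576}{\left(\left(-12204 - 6112\right) + 3929\right) + N{\left(141 \right)}} = \frac{-14293 + 18576}{\left(\left(-12204 - 6112\right) + 3929\right) + \left(2 - 141\right)} = \frac{4283}{\left(-18316 + 3929\right) + \left(2 - 141\right)} = \frac{4283}{-14387 - 139} = \frac{4283}{-14526} = 4283 \left(- \frac{1}{14526}\right) = - \frac{4283}{14526}$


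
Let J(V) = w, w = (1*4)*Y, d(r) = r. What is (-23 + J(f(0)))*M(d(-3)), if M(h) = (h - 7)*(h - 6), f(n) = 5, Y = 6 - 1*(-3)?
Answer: 1170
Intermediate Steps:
Y = 9 (Y = 6 + 3 = 9)
w = 36 (w = (1*4)*9 = 4*9 = 36)
J(V) = 36
M(h) = (-7 + h)*(-6 + h)
(-23 + J(f(0)))*M(d(-3)) = (-23 + 36)*(42 + (-3)**2 - 13*(-3)) = 13*(42 + 9 + 39) = 13*90 = 1170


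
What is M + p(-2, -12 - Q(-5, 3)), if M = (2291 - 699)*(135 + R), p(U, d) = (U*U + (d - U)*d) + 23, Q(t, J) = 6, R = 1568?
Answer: 2711491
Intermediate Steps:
p(U, d) = 23 + U² + d*(d - U) (p(U, d) = (U² + d*(d - U)) + 23 = 23 + U² + d*(d - U))
M = 2711176 (M = (2291 - 699)*(135 + 1568) = 1592*1703 = 2711176)
M + p(-2, -12 - Q(-5, 3)) = 2711176 + (23 + (-2)² + (-12 - 1*6)² - 1*(-2)*(-12 - 1*6)) = 2711176 + (23 + 4 + (-12 - 6)² - 1*(-2)*(-12 - 6)) = 2711176 + (23 + 4 + (-18)² - 1*(-2)*(-18)) = 2711176 + (23 + 4 + 324 - 36) = 2711176 + 315 = 2711491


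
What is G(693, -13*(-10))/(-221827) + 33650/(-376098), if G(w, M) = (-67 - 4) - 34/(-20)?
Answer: -37192074793/417143455230 ≈ -0.089159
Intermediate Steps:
G(w, M) = -693/10 (G(w, M) = -71 - 34*(-1/20) = -71 + 17/10 = -693/10)
G(693, -13*(-10))/(-221827) + 33650/(-376098) = -693/10/(-221827) + 33650/(-376098) = -693/10*(-1/221827) + 33650*(-1/376098) = 693/2218270 - 16825/188049 = -37192074793/417143455230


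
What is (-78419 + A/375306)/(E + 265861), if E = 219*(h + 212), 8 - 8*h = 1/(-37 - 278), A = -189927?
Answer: -4120383559740/16420062408943 ≈ -0.25094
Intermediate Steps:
h = 2521/2520 (h = 1 - 1/(8*(-37 - 278)) = 1 - ⅛/(-315) = 1 - ⅛*(-1/315) = 1 + 1/2520 = 2521/2520 ≈ 1.0004)
E = 39183553/840 (E = 219*(2521/2520 + 212) = 219*(536761/2520) = 39183553/840 ≈ 46647.)
(-78419 + A/375306)/(E + 265861) = (-78419 - 189927/375306)/(39183553/840 + 265861) = (-78419 - 189927*1/375306)/(262506793/840) = (-78419 - 63309/125102)*(840/262506793) = -9810437047/125102*840/262506793 = -4120383559740/16420062408943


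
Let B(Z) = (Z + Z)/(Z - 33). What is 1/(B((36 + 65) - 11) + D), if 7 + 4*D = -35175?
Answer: -38/334109 ≈ -0.00011374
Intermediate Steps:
D = -17591/2 (D = -7/4 + (¼)*(-35175) = -7/4 - 35175/4 = -17591/2 ≈ -8795.5)
B(Z) = 2*Z/(-33 + Z) (B(Z) = (2*Z)/(-33 + Z) = 2*Z/(-33 + Z))
1/(B((36 + 65) - 11) + D) = 1/(2*((36 + 65) - 11)/(-33 + ((36 + 65) - 11)) - 17591/2) = 1/(2*(101 - 11)/(-33 + (101 - 11)) - 17591/2) = 1/(2*90/(-33 + 90) - 17591/2) = 1/(2*90/57 - 17591/2) = 1/(2*90*(1/57) - 17591/2) = 1/(60/19 - 17591/2) = 1/(-334109/38) = -38/334109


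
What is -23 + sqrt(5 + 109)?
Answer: -23 + sqrt(114) ≈ -12.323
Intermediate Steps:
-23 + sqrt(5 + 109) = -23 + sqrt(114)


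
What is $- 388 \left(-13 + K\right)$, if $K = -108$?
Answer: $46948$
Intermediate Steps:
$- 388 \left(-13 + K\right) = - 388 \left(-13 - 108\right) = \left(-388\right) \left(-121\right) = 46948$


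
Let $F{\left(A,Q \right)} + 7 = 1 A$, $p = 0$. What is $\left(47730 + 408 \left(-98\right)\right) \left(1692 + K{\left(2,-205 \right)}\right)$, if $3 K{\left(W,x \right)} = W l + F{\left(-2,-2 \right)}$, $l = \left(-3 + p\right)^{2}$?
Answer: $13129470$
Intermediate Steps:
$l = 9$ ($l = \left(-3 + 0\right)^{2} = \left(-3\right)^{2} = 9$)
$F{\left(A,Q \right)} = -7 + A$ ($F{\left(A,Q \right)} = -7 + 1 A = -7 + A$)
$K{\left(W,x \right)} = -3 + 3 W$ ($K{\left(W,x \right)} = \frac{W 9 - 9}{3} = \frac{9 W - 9}{3} = \frac{-9 + 9 W}{3} = -3 + 3 W$)
$\left(47730 + 408 \left(-98\right)\right) \left(1692 + K{\left(2,-205 \right)}\right) = \left(47730 + 408 \left(-98\right)\right) \left(1692 + \left(-3 + 3 \cdot 2\right)\right) = \left(47730 - 39984\right) \left(1692 + \left(-3 + 6\right)\right) = 7746 \left(1692 + 3\right) = 7746 \cdot 1695 = 13129470$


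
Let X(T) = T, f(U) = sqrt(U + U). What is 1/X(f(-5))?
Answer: -I*sqrt(10)/10 ≈ -0.31623*I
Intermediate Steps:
f(U) = sqrt(2)*sqrt(U) (f(U) = sqrt(2*U) = sqrt(2)*sqrt(U))
1/X(f(-5)) = 1/(sqrt(2)*sqrt(-5)) = 1/(sqrt(2)*(I*sqrt(5))) = 1/(I*sqrt(10)) = -I*sqrt(10)/10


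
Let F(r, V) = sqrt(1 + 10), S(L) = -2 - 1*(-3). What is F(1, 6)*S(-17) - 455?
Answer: -455 + sqrt(11) ≈ -451.68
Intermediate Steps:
S(L) = 1 (S(L) = -2 + 3 = 1)
F(r, V) = sqrt(11)
F(1, 6)*S(-17) - 455 = sqrt(11)*1 - 455 = sqrt(11) - 455 = -455 + sqrt(11)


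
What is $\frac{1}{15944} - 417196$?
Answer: $- \frac{6651773023}{15944} \approx -4.172 \cdot 10^{5}$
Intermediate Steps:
$\frac{1}{15944} - 417196 = - \frac{6651773023}{15944}$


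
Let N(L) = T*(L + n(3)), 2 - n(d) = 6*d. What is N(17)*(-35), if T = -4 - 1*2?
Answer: 210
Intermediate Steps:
T = -6 (T = -4 - 2 = -6)
n(d) = 2 - 6*d
N(L) = 96 - 6*L (N(L) = -6*(L + (2 - 6*3)) = -6*(L + (2 - 18)) = -6*(L - 16) = -6*(-16 + L) = 96 - 6*L)
N(17)*(-35) = (96 - 6*17)*(-35) = (96 - 102)*(-35) = -6*(-35) = 210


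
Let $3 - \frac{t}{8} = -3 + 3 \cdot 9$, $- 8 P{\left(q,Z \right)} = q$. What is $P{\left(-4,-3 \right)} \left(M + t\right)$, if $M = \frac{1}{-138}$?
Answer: $- \frac{23185}{276} \approx -84.004$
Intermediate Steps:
$P{\left(q,Z \right)} = - \frac{q}{8}$
$M = - \frac{1}{138} \approx -0.0072464$
$t = -168$ ($t = 24 - 8 \left(-3 + 3 \cdot 9\right) = 24 - 8 \left(-3 + 27\right) = 24 - 192 = -168$)
$P{\left(-4,-3 \right)} \left(M + t\right) = \left(- \frac{1}{8}\right) \left(-4\right) \left(- \frac{1}{138} - 168\right) = \frac{1}{2} \left(- \frac{23185}{138}\right) = - \frac{23185}{276}$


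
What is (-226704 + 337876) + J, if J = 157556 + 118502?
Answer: 387230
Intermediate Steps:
J = 276058
(-226704 + 337876) + J = (-226704 + 337876) + 276058 = 111172 + 276058 = 387230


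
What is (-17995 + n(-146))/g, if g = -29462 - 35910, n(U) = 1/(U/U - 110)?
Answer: 490364/1781387 ≈ 0.27527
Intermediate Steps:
n(U) = -1/109 (n(U) = 1/(1 - 110) = 1/(-109) = -1/109)
g = -65372
(-17995 + n(-146))/g = (-17995 - 1/109)/(-65372) = -1961456/109*(-1/65372) = 490364/1781387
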